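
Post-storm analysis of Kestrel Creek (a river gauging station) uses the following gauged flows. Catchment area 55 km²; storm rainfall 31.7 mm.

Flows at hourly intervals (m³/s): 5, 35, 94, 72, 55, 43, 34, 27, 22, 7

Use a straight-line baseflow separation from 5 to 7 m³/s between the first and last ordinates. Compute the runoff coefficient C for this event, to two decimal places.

C ≈ 0.69

ΣQ_DR = 334.0 m³/s; V = ΣQ_DR·Δt = 1.202 × 10^6 m³.
Runoff depth d = V / A = 21.86 mm.
C = d / P = 21.86 / 31.7 = 0.69.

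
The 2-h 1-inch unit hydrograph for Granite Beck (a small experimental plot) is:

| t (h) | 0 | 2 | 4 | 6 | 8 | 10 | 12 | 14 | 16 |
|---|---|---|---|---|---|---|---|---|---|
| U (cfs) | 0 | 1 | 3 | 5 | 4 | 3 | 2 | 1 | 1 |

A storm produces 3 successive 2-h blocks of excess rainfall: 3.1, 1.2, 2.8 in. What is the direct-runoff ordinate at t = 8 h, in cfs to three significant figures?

By discrete convolution, Q_j = Σ (P_i / 1 in) · U_{j−i}.
At t = 8 h (j=4): Q = (3.1/1)·4 + (1.2/1)·5 + (2.8/1)·3 = 26.8 cfs.

Q ≈ 26.8 cfs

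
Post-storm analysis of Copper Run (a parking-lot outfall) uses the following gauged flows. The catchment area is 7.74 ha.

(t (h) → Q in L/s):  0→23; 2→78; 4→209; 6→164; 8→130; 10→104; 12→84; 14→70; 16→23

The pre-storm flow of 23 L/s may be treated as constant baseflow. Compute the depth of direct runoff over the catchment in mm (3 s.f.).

d ≈ 63.1 mm

Direct runoff: 0.0, 55.0, 186.0, 141.0, 107.0, 81.0, 61.0, 47.0, 0.0 L/s; ΣQ_DR = 678.0 L/s.
V = ΣQ_DR · Δt = 678.0 × 7200 s = 4.882 × 10^6 L.
Over A = 7.74 ha, depth = V / A = 63.1 mm.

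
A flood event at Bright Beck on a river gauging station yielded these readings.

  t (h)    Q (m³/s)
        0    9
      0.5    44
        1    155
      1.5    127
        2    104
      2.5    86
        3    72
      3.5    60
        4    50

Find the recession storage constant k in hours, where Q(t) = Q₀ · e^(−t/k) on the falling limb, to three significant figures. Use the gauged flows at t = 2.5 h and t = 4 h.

k ≈ 2.77 h

On the falling limb, Q drops from 86 to 50 m³/s between t = 2.5 h and t = 4 h (Δt = 1.5 h).
k = −Δt / ln(Q₂/Q₁) = −1.5 / ln(50/86) = 2.77 h.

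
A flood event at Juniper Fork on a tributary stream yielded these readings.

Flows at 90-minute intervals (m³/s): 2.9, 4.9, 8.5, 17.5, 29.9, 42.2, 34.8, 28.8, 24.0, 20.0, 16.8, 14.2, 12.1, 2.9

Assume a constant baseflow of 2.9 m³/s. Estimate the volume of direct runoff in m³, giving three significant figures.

Direct-runoff ordinates (Q − Q_b): 0.0, 2.0, 5.6, 14.6, 27.0, 39.3, 31.9, 25.9, 21.1, 17.1, 13.9, 11.3, 9.2, 0.0 m³/s.
ΣQ_DR = 218.9 m³/s.
With Δt = 1.5 h = 5400 s, V = ΣQ_DR · Δt = 218.9 × 5400 = 1.18 × 10^6 m³.

V ≈ 1.18 × 10^6 m³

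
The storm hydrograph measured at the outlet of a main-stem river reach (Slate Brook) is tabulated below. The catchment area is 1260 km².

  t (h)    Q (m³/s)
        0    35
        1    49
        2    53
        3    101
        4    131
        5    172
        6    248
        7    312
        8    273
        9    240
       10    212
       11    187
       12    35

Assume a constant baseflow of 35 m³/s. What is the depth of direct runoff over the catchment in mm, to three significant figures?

d ≈ 4.55 mm

Direct runoff: 0.0, 14.0, 18.0, 66.0, 96.0, 137.0, 213.0, 277.0, 238.0, 205.0, 177.0, 152.0, 0.0 m³/s; ΣQ_DR = 1593 m³/s.
V = ΣQ_DR · Δt = 1593 × 3600 s = 5.735 × 10^6 m³.
Over A = 1260 km², depth = V / A = 4.55 mm.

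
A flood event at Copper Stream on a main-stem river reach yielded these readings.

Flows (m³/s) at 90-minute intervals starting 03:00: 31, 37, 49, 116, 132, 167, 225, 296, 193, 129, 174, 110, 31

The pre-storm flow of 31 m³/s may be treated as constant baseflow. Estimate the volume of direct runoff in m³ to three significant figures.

V ≈ 6.95 × 10^6 m³

Direct-runoff ordinates (Q − Q_b): 0.0, 6.0, 18.0, 85.0, 101.0, 136.0, 194.0, 265.0, 162.0, 98.0, 143.0, 79.0, 0.0 m³/s.
ΣQ_DR = 1287 m³/s.
With Δt = 1.5 h = 5400 s, V = ΣQ_DR · Δt = 1287 × 5400 = 6.95 × 10^6 m³.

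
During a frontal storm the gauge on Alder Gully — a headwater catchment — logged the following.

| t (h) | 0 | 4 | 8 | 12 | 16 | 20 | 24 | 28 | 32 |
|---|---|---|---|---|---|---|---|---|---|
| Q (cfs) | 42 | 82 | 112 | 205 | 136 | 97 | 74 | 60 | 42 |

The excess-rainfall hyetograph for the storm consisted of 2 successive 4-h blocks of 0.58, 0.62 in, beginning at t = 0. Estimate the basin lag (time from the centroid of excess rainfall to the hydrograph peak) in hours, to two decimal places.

t_L ≈ 7.93 h

Centroid of excess rainfall: t_c = Σ P_i·t̄_i / ΣP_i = 4.0667 h (block centres at 2, 6 h).
Hydrograph peak occurs at t = 12 h, so basin lag t_L = 12 − 4.0667 = 7.93 h.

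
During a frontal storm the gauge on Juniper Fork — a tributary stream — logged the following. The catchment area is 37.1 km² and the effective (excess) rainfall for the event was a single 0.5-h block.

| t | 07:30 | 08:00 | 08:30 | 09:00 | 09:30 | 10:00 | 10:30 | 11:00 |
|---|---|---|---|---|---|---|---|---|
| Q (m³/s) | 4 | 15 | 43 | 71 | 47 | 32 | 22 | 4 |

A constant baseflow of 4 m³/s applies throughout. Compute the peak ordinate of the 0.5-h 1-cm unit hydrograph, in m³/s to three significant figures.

U_p ≈ 67.0 m³/s

Direct runoff: 0.0, 11.0, 39.0, 67.0, 43.0, 28.0, 18.0, 0.0 m³/s; ΣQ_DR = 206.0 m³/s, peak = 67.0 m³/s.
Runoff depth d = ΣQ_DR·Δt / A = 206.0 × 1800 / (37.1 km²) = 9.995 mm.
The 1-cm UH is the DRH scaled by (10 mm)/d, so U_p = 67.0 × 10/9.995 = 67.0 m³/s.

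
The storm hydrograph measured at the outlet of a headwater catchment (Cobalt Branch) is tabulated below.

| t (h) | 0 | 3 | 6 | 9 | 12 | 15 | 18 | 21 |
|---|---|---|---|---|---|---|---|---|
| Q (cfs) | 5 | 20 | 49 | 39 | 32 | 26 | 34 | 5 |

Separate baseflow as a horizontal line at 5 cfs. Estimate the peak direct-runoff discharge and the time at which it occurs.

Subtracting baseflow gives direct-runoff ordinates: 0.0, 15.0, 44.0, 34.0, 27.0, 21.0, 29.0, 0.0 cfs.
The maximum is 44.0 cfs, occurring at the reading for t = 6 h.

Q_p = 44.0 cfs at t = 6 h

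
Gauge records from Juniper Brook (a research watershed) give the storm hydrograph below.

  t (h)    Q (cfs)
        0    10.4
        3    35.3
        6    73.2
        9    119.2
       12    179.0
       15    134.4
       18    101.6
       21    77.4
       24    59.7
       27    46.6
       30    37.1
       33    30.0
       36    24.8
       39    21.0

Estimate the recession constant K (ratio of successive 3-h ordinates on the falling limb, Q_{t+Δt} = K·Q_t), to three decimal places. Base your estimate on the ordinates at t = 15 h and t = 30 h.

Using the recession-limb readings at t = 15 h and t = 30 h: Q falls from 134.4 to 37.1 cfs over 5 intervals.
K = (Q₂/Q₁)^(1/5) = (37.1/134.4)^(1/5) = 0.773.

K ≈ 0.773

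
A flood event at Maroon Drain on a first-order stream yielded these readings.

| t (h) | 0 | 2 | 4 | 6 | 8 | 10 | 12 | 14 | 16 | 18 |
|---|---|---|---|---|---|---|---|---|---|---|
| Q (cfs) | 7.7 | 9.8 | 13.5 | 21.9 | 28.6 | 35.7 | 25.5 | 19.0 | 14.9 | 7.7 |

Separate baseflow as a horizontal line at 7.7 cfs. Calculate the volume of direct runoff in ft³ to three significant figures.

V ≈ 7.73 × 10^5 ft³

Direct-runoff ordinates (Q − Q_b): 0.0, 2.1, 5.8, 14.2, 20.9, 28.0, 17.8, 11.3, 7.2, 0.0 cfs.
ΣQ_DR = 107.3 cfs.
With Δt = 2 h = 7200 s, V = ΣQ_DR · Δt = 107.3 × 7200 = 7.73 × 10^5 ft³.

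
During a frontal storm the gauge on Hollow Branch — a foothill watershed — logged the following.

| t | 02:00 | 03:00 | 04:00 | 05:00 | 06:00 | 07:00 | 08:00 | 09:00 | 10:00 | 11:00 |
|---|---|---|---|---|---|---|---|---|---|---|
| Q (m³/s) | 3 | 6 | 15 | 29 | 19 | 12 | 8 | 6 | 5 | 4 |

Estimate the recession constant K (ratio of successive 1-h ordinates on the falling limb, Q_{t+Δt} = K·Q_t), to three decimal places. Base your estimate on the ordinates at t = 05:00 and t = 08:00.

Using the recession-limb readings at t = 05:00 and t = 08:00: Q falls from 29 to 8 m³/s over 3 intervals.
K = (Q₂/Q₁)^(1/3) = (8/29)^(1/3) = 0.651.

K ≈ 0.651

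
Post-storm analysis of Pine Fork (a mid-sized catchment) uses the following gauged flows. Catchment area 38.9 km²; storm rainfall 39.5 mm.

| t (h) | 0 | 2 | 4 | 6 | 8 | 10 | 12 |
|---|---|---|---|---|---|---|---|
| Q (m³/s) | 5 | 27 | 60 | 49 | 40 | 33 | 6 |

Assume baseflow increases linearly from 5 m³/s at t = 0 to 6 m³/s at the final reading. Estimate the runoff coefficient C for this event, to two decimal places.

C ≈ 0.85

ΣQ_DR = 181.5 m³/s; V = ΣQ_DR·Δt = 1.307 × 10^6 m³.
Runoff depth d = V / A = 33.59 mm.
C = d / P = 33.59 / 39.5 = 0.85.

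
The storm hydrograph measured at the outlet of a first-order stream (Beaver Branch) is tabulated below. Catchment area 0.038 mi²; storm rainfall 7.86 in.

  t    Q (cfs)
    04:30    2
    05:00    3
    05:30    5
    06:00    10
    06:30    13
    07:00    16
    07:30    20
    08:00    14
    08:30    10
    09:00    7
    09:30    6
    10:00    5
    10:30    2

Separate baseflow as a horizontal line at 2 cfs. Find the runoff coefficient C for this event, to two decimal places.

C ≈ 0.23

ΣQ_DR = 87.00 cfs; V = ΣQ_DR·Δt = 1.566 × 10^5 ft³.
Runoff depth d = V / A = 1.774 in.
C = d / P = 1.774 / 7.86 = 0.23.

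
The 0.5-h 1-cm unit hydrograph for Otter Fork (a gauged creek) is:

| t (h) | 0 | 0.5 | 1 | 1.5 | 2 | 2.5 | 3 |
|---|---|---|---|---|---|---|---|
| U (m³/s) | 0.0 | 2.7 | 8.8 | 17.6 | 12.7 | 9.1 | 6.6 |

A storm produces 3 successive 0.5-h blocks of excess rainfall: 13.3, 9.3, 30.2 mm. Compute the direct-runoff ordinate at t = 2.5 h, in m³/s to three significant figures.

Q ≈ 77.1 m³/s

By discrete convolution, Q_j = Σ (P_i / 10 mm) · U_{j−i}.
At t = 2.5 h (j=5): Q = (13.3/10)·9.1 + (9.3/10)·12.7 + (30.2/10)·17.6 = 77.1 m³/s.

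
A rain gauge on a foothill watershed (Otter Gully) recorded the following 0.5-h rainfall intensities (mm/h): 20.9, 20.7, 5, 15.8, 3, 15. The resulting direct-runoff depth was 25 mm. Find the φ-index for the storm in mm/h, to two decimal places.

φ ≈ 5.60 mm/h

Only the 4 blocks with intensity above φ contribute runoff: 20.9, 20.7, 15.8, 15 mm/h.
Σ(I−φ)·Δt = d  ⇒  (20.9+20.7+15.8+15 − 4φ)·0.5 = 25
φ = (72.40 − 25/0.5) / 4 = 5.60 mm/h.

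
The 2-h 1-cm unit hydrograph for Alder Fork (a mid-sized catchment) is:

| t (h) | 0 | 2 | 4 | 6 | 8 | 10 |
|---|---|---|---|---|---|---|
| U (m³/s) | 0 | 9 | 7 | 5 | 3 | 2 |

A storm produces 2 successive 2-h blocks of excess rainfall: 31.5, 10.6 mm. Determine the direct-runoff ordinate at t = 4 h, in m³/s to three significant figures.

By discrete convolution, Q_j = Σ (P_i / 10 mm) · U_{j−i}.
At t = 4 h (j=2): Q = (31.5/10)·7 + (10.6/10)·9 = 31.6 m³/s.

Q ≈ 31.6 m³/s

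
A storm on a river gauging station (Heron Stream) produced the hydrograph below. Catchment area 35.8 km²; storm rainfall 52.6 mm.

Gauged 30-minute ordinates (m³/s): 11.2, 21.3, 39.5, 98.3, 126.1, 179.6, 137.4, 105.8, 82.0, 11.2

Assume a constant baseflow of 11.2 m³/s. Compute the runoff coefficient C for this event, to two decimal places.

C ≈ 0.67

ΣQ_DR = 700.4 m³/s; V = ΣQ_DR·Δt = 1.261 × 10^6 m³.
Runoff depth d = V / A = 35.22 mm.
C = d / P = 35.22 / 52.6 = 0.67.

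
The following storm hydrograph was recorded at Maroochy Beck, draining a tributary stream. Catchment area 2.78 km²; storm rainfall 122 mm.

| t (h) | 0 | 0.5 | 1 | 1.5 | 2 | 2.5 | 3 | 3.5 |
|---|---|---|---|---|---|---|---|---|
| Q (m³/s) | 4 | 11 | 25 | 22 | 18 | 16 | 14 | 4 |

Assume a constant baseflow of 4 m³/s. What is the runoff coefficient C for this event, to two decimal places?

C ≈ 0.44

ΣQ_DR = 82.00 m³/s; V = ΣQ_DR·Δt = 1.476 × 10^5 m³.
Runoff depth d = V / A = 53.09 mm.
C = d / P = 53.09 / 122 = 0.44.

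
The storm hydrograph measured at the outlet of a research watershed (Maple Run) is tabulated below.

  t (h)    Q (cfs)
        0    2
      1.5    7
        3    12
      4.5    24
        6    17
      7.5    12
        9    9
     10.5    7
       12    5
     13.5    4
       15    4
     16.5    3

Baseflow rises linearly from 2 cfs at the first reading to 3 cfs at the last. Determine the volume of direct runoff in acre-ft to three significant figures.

V ≈ 9.42 acre-ft

Direct-runoff ordinates (Q − Q_b): 0.00, 4.91, 9.82, 21.73, 14.64, 9.55, 6.45, 4.36, 2.27, 1.18, 1.09, 0.00 cfs.
ΣQ_DR = 76.00 cfs.
With Δt = 1.5 h = 5400 s, V = ΣQ_DR · Δt = 76.00 × 5400 = 4.10 × 10^5 ft³ = 9.42 acre-ft.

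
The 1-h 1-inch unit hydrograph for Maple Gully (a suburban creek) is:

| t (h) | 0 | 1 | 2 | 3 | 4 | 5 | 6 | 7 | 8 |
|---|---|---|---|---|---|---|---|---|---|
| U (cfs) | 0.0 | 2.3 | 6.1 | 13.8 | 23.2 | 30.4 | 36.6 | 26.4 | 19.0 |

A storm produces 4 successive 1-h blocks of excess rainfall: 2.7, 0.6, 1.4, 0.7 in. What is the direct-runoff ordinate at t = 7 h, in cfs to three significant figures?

Q ≈ 152 cfs

By discrete convolution, Q_j = Σ (P_i / 1 in) · U_{j−i}.
At t = 7 h (j=7): Q = (2.7/1)·26.4 + (0.6/1)·36.6 + (1.4/1)·30.4 + (0.7/1)·23.2 = 152 cfs.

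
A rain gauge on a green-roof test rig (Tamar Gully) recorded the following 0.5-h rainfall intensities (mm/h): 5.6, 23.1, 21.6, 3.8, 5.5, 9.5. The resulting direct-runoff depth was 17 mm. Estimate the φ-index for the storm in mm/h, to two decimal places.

φ ≈ 6.73 mm/h

Only the 3 blocks with intensity above φ contribute runoff: 23.1, 21.6, 9.5 mm/h.
Σ(I−φ)·Δt = d  ⇒  (23.1+21.6+9.5 − 3φ)·0.5 = 17
φ = (54.20 − 17/0.5) / 3 = 6.73 mm/h.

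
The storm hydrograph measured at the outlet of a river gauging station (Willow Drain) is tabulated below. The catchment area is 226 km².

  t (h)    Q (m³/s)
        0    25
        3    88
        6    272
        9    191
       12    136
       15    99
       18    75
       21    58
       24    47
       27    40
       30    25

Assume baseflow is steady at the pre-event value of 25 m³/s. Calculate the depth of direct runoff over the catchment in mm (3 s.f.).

Direct runoff: 0.0, 63.0, 247.0, 166.0, 111.0, 74.0, 50.0, 33.0, 22.0, 15.0, 0.0 m³/s; ΣQ_DR = 781.0 m³/s.
V = ΣQ_DR · Δt = 781.0 × 10800 s = 8.435 × 10^6 m³.
Over A = 226 km², depth = V / A = 37.3 mm.

d ≈ 37.3 mm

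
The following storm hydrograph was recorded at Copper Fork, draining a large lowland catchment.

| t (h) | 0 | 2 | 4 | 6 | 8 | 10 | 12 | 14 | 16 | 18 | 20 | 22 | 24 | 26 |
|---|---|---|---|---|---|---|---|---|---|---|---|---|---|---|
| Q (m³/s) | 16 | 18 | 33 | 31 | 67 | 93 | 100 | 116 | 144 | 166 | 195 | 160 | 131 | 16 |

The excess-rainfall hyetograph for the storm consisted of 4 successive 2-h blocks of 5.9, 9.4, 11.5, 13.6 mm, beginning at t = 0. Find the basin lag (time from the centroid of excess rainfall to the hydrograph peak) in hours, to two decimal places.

Centroid of excess rainfall: t_c = Σ P_i·t̄_i / ΣP_i = 4.6238 h (block centres at 1, 3, 5, 7 h).
Hydrograph peak occurs at t = 20 h, so basin lag t_L = 20 − 4.6238 = 15.38 h.

t_L ≈ 15.38 h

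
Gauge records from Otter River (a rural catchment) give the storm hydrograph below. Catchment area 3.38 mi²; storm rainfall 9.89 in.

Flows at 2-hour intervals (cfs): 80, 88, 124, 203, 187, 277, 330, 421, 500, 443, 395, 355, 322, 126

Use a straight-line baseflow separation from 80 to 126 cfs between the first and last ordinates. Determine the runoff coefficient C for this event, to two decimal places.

C ≈ 0.22

ΣQ_DR = 2409 cfs; V = ΣQ_DR·Δt = 1.734 × 10^7 ft³.
Runoff depth d = V / A = 2.209 in.
C = d / P = 2.209 / 9.89 = 0.22.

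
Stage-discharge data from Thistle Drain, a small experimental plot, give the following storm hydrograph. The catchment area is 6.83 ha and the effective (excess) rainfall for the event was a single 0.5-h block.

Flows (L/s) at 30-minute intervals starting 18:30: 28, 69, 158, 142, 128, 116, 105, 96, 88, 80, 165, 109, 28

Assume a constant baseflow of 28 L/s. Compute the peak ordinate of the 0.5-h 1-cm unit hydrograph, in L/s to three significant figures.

U_p ≈ 54.8 L/s

Direct runoff: 0.0, 41.0, 130.0, 114.0, 100.0, 88.0, 77.0, 68.0, 60.0, 52.0, 137.0, 81.0, 0.0 L/s; ΣQ_DR = 948.0 L/s, peak = 137.0 L/s.
Runoff depth d = ΣQ_DR·Δt / A = 948.0 × 1800 / (6.83 ha) = 24.98 mm.
The 1-cm UH is the DRH scaled by (10 mm)/d, so U_p = 137.0 × 10/24.98 = 54.8 L/s.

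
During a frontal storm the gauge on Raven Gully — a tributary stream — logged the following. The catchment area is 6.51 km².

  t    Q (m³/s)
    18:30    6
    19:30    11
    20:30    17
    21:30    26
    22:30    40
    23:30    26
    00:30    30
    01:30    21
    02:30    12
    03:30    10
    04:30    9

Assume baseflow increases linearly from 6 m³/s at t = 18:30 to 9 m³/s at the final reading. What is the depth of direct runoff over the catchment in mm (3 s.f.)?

Direct runoff: 0.00, 4.70, 10.40, 19.10, 32.80, 18.50, 22.20, 12.90, 3.60, 1.30, 0.00 m³/s; ΣQ_DR = 125.5 m³/s.
V = ΣQ_DR · Δt = 125.5 × 3600 s = 4.518 × 10^5 m³.
Over A = 6.51 km², depth = V / A = 69.4 mm.

d ≈ 69.4 mm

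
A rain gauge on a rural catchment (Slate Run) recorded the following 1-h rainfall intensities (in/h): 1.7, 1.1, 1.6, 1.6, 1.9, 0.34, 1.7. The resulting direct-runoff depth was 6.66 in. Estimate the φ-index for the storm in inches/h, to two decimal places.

φ ≈ 0.49 in/h

Only the 6 blocks with intensity above φ contribute runoff: 1.7, 1.1, 1.6, 1.6, 1.9, 1.7 in/h.
Σ(I−φ)·Δt = d  ⇒  (1.7+1.1+1.6+1.6+1.9+1.7 − 6φ)·1 = 6.66
φ = (9.600 − 6.66/1) / 6 = 0.49 in/h.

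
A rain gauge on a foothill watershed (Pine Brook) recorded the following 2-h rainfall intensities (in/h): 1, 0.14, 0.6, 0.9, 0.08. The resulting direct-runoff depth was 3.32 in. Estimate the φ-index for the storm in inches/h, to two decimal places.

Only the 3 blocks with intensity above φ contribute runoff: 1, 0.6, 0.9 in/h.
Σ(I−φ)·Δt = d  ⇒  (1+0.6+0.9 − 3φ)·2 = 3.32
φ = (2.500 − 3.32/2) / 3 = 0.28 in/h.

φ ≈ 0.28 in/h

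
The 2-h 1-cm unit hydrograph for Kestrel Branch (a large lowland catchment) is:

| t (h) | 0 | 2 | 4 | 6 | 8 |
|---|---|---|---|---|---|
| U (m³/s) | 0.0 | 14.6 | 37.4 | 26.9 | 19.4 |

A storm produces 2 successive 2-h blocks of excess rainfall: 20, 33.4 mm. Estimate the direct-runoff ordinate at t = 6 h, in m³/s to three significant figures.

Q ≈ 179 m³/s

By discrete convolution, Q_j = Σ (P_i / 10 mm) · U_{j−i}.
At t = 6 h (j=3): Q = (20/10)·26.9 + (33.4/10)·37.4 = 179 m³/s.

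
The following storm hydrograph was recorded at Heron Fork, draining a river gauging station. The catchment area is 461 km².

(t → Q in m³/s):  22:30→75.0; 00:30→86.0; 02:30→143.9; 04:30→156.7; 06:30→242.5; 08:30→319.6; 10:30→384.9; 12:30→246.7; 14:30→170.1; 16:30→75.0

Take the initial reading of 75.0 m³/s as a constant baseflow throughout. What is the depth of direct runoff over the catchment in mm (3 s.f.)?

Direct runoff: 0.0, 11.0, 68.9, 81.7, 167.5, 244.6, 309.9, 171.7, 95.1, 0.0 m³/s; ΣQ_DR = 1150 m³/s.
V = ΣQ_DR · Δt = 1150 × 7200 s = 8.283 × 10^6 m³.
Over A = 461 km², depth = V / A = 18.0 mm.

d ≈ 18.0 mm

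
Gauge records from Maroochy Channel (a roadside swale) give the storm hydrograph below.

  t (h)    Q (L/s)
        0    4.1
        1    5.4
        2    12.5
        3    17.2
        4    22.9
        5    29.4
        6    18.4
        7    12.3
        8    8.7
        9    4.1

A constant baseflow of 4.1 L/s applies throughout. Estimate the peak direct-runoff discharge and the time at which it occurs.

Q_p = 25.3 L/s at t = 5 h

Subtracting baseflow gives direct-runoff ordinates: 0.0, 1.3, 8.4, 13.1, 18.8, 25.3, 14.3, 8.2, 4.6, 0.0 L/s.
The maximum is 25.3 L/s, occurring at the reading for t = 5 h.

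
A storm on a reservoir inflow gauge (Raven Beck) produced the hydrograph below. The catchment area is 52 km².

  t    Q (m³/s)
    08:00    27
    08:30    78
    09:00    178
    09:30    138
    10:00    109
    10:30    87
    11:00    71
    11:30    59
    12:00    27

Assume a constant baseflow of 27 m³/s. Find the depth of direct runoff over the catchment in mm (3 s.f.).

Direct runoff: 0.0, 51.0, 151.0, 111.0, 82.0, 60.0, 44.0, 32.0, 0.0 m³/s; ΣQ_DR = 531.0 m³/s.
V = ΣQ_DR · Δt = 531.0 × 1800 s = 9.558 × 10^5 m³.
Over A = 52 km², depth = V / A = 18.4 mm.

d ≈ 18.4 mm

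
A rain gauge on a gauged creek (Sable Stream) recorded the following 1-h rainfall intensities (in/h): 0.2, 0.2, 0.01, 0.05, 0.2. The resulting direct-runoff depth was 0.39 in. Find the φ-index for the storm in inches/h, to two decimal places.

φ ≈ 0.07 in/h

Only the 3 blocks with intensity above φ contribute runoff: 0.2, 0.2, 0.2 in/h.
Σ(I−φ)·Δt = d  ⇒  (0.2+0.2+0.2 − 3φ)·1 = 0.39
φ = (0.6000 − 0.39/1) / 3 = 0.07 in/h.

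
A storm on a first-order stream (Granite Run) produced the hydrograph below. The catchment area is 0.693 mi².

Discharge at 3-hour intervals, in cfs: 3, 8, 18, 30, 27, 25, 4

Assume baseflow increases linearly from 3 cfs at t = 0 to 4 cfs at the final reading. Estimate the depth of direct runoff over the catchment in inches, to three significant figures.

d ≈ 0.607 in

Direct runoff: 0.00, 4.83, 14.67, 26.50, 23.33, 21.17, 0.00 cfs; ΣQ_DR = 90.50 cfs.
V = ΣQ_DR · Δt = 90.50 × 10800 s = 9.774 × 10^5 ft³.
Over A = 0.693 mi², depth = V / A = 0.607 in.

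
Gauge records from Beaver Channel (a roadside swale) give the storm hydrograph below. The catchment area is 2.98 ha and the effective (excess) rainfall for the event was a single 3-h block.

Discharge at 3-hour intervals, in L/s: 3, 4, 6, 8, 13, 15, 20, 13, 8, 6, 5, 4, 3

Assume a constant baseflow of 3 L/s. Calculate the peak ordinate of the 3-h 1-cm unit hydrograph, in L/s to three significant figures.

Direct runoff: 0.0, 1.0, 3.0, 5.0, 10.0, 12.0, 17.0, 10.0, 5.0, 3.0, 2.0, 1.0, 0.0 L/s; ΣQ_DR = 69.00 L/s, peak = 17.0 L/s.
Runoff depth d = ΣQ_DR·Δt / A = 69.00 × 10800 / (2.98 ha) = 25.01 mm.
The 1-cm UH is the DRH scaled by (10 mm)/d, so U_p = 17.0 × 10/25.01 = 6.80 L/s.

U_p ≈ 6.80 L/s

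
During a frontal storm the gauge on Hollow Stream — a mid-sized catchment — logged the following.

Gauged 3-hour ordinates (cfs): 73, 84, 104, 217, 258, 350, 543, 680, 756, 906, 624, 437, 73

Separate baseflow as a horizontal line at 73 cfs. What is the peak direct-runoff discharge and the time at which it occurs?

Q_p = 833.0 cfs at t = 27 h

Subtracting baseflow gives direct-runoff ordinates: 0.0, 11.0, 31.0, 144.0, 185.0, 277.0, 470.0, 607.0, 683.0, 833.0, 551.0, 364.0, 0.0 cfs.
The maximum is 833.0 cfs, occurring at the reading for t = 27 h.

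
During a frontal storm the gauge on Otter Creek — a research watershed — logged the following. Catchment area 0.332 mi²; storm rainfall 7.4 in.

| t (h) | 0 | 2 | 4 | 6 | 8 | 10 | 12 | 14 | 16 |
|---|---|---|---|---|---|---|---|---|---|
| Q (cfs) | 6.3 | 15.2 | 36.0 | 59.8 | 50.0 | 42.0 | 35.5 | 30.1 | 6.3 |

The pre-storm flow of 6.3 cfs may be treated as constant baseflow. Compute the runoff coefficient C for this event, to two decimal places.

C ≈ 0.28

ΣQ_DR = 224.5 cfs; V = ΣQ_DR·Δt = 1.616 × 10^6 ft³.
Runoff depth d = V / A = 2.096 in.
C = d / P = 2.096 / 7.4 = 0.28.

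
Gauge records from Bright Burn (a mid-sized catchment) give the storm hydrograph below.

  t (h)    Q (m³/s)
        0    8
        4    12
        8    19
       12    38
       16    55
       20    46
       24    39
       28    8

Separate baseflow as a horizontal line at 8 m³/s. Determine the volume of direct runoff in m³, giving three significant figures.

Direct-runoff ordinates (Q − Q_b): 0.0, 4.0, 11.0, 30.0, 47.0, 38.0, 31.0, 0.0 m³/s.
ΣQ_DR = 161.0 m³/s.
With Δt = 4 h = 14400 s, V = ΣQ_DR · Δt = 161.0 × 14400 = 2.32 × 10^6 m³.

V ≈ 2.32 × 10^6 m³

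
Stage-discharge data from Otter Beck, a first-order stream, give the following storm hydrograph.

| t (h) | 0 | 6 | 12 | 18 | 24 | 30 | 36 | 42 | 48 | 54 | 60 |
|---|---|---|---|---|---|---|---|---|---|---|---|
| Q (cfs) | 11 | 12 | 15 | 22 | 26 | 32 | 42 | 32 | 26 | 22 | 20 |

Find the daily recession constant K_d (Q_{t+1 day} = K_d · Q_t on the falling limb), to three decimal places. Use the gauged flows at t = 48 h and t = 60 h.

Between t = 48 h and t = 60 h the flow falls from 26 to 20 cfs over 2×6 h = 12 h.
Per-interval ratio K = (20/26)^(1/2) = 0.8771; K_d = K^(24/6) = 0.592.

K_d ≈ 0.592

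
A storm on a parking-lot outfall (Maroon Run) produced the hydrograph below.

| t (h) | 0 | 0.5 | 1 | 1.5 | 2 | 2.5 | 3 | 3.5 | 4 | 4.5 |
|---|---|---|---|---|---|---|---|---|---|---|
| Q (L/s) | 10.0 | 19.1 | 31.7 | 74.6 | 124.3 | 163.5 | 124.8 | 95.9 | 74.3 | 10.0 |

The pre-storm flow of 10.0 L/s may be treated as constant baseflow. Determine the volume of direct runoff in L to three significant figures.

Direct-runoff ordinates (Q − Q_b): 0.0, 9.1, 21.7, 64.6, 114.3, 153.5, 114.8, 85.9, 64.3, 0.0 L/s.
ΣQ_DR = 628.2 L/s.
With Δt = 0.5 h = 1800 s, V = ΣQ_DR · Δt = 628.2 × 1800 = 1.13 × 10^6 L.

V ≈ 1.13 × 10^6 L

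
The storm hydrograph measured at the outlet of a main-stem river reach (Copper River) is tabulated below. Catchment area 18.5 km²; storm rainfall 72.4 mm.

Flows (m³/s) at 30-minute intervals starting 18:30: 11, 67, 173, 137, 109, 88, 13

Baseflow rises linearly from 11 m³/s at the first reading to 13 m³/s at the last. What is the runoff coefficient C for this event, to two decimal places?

ΣQ_DR = 514.0 m³/s; V = ΣQ_DR·Δt = 9.252 × 10^5 m³.
Runoff depth d = V / A = 50.01 mm.
C = d / P = 50.01 / 72.4 = 0.69.

C ≈ 0.69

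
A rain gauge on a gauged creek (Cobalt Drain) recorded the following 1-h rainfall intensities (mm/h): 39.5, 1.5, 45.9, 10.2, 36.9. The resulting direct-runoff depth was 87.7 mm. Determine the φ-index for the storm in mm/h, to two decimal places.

φ ≈ 11.53 mm/h

Only the 3 blocks with intensity above φ contribute runoff: 39.5, 45.9, 36.9 mm/h.
Σ(I−φ)·Δt = d  ⇒  (39.5+45.9+36.9 − 3φ)·1 = 87.7
φ = (122.3 − 87.7/1) / 3 = 11.53 mm/h.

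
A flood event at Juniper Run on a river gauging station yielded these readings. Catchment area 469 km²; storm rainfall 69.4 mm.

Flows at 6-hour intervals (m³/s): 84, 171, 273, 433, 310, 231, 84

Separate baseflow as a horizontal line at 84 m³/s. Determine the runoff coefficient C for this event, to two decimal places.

ΣQ_DR = 998.0 m³/s; V = ΣQ_DR·Δt = 2.156 × 10^7 m³.
Runoff depth d = V / A = 45.96 mm.
C = d / P = 45.96 / 69.4 = 0.66.

C ≈ 0.66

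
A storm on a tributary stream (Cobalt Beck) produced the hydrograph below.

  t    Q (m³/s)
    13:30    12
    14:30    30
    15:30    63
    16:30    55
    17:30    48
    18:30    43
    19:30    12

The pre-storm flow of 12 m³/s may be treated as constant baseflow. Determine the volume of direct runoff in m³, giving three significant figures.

V ≈ 6.44 × 10^5 m³

Direct-runoff ordinates (Q − Q_b): 0.0, 18.0, 51.0, 43.0, 36.0, 31.0, 0.0 m³/s.
ΣQ_DR = 179.0 m³/s.
With Δt = 1 h = 3600 s, V = ΣQ_DR · Δt = 179.0 × 3600 = 6.44 × 10^5 m³.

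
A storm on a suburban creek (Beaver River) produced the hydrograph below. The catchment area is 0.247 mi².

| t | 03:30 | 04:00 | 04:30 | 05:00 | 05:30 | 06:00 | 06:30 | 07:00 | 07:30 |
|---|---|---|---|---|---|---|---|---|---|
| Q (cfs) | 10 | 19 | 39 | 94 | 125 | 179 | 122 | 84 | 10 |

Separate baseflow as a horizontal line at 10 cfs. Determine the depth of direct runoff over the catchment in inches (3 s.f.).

Direct runoff: 0.0, 9.0, 29.0, 84.0, 115.0, 169.0, 112.0, 74.0, 0.0 cfs; ΣQ_DR = 592.0 cfs.
V = ΣQ_DR · Δt = 592.0 × 1800 s = 1.066 × 10^6 ft³.
Over A = 0.247 mi², depth = V / A = 1.86 in.

d ≈ 1.86 in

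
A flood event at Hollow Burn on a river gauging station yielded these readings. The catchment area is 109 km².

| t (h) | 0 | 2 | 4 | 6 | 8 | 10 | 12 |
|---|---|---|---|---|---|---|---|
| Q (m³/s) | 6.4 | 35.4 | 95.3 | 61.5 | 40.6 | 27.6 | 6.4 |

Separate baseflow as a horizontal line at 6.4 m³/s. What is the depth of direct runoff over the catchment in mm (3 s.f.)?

d ≈ 15.1 mm

Direct runoff: 0.0, 29.0, 88.9, 55.1, 34.2, 21.2, 0.0 m³/s; ΣQ_DR = 228.4 m³/s.
V = ΣQ_DR · Δt = 228.4 × 7200 s = 1.644 × 10^6 m³.
Over A = 109 km², depth = V / A = 15.1 mm.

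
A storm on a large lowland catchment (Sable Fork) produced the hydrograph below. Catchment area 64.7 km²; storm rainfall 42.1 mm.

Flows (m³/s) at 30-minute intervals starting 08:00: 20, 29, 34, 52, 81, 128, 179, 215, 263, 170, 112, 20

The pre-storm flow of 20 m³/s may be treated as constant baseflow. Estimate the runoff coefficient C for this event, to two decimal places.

C ≈ 0.70

ΣQ_DR = 1063 m³/s; V = ΣQ_DR·Δt = 1.913 × 10^6 m³.
Runoff depth d = V / A = 29.57 mm.
C = d / P = 29.57 / 42.1 = 0.70.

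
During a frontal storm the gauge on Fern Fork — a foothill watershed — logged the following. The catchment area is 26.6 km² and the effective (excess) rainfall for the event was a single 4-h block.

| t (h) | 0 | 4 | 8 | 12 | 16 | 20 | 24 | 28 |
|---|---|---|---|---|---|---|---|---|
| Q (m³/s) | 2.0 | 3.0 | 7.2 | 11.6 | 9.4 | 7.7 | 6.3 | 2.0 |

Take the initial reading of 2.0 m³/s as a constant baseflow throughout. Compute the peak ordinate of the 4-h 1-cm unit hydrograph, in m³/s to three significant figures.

U_p ≈ 5.34 m³/s

Direct runoff: 0.0, 1.0, 5.2, 9.6, 7.4, 5.7, 4.3, 0.0 m³/s; ΣQ_DR = 33.20 m³/s, peak = 9.6 m³/s.
Runoff depth d = ΣQ_DR·Δt / A = 33.20 × 14400 / (26.6 km²) = 17.97 mm.
The 1-cm UH is the DRH scaled by (10 mm)/d, so U_p = 9.6 × 10/17.97 = 5.34 m³/s.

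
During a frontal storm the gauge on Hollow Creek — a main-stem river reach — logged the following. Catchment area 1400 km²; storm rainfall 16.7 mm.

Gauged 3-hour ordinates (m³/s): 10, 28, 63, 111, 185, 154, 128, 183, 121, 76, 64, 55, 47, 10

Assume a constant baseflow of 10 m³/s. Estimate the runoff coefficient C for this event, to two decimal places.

C ≈ 0.51

ΣQ_DR = 1095 m³/s; V = ΣQ_DR·Δt = 1.183 × 10^7 m³.
Runoff depth d = V / A = 8.447 mm.
C = d / P = 8.447 / 16.7 = 0.51.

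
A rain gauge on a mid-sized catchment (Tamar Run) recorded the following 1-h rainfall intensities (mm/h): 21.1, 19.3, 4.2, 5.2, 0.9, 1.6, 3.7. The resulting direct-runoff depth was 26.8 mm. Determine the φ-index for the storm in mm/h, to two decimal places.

φ ≈ 6.80 mm/h

Only the 2 blocks with intensity above φ contribute runoff: 21.1, 19.3 mm/h.
Σ(I−φ)·Δt = d  ⇒  (21.1+19.3 − 2φ)·1 = 26.8
φ = (40.40 − 26.8/1) / 2 = 6.80 mm/h.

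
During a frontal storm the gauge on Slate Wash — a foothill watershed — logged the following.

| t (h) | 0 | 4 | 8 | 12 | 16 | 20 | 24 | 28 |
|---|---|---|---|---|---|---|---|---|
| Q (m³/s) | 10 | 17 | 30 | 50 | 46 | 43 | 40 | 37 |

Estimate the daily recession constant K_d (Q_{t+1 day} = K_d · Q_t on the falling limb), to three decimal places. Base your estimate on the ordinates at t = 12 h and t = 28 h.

Between t = 12 h and t = 28 h the flow falls from 50 to 37 m³/s over 4×4 h = 16 h.
Per-interval ratio K = (37/50)^(1/4) = 0.9275; K_d = K^(24/4) = 0.637.

K_d ≈ 0.637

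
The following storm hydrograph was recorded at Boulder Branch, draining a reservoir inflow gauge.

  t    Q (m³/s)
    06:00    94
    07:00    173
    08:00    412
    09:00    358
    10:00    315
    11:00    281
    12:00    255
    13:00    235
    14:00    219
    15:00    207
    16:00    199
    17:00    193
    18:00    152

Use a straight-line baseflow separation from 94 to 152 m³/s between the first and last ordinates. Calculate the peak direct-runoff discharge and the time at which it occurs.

Q_p = 308.33 m³/s at t = 08:00

Subtracting baseflow gives direct-runoff ordinates: 0.00, 74.17, 308.33, 249.50, 201.67, 162.83, 132.00, 107.17, 86.33, 69.50, 56.67, 45.83, 0.00 m³/s.
The maximum is 308.33 m³/s, occurring at the reading for t = 08:00.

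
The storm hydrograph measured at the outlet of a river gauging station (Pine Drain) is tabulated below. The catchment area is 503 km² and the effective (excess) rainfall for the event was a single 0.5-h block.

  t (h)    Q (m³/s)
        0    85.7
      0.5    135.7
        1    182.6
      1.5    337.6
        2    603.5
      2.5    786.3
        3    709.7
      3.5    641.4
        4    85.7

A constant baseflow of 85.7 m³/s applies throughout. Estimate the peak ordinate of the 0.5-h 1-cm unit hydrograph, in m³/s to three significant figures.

U_p ≈ 700 m³/s

Direct runoff: 0.0, 50.0, 96.9, 251.9, 517.8, 700.6, 624.0, 555.7, 0.0 m³/s; ΣQ_DR = 2797 m³/s, peak = 700.6 m³/s.
Runoff depth d = ΣQ_DR·Δt / A = 2797 × 1800 / (503 km²) = 10.01 mm.
The 1-cm UH is the DRH scaled by (10 mm)/d, so U_p = 700.6 × 10/10.01 = 700 m³/s.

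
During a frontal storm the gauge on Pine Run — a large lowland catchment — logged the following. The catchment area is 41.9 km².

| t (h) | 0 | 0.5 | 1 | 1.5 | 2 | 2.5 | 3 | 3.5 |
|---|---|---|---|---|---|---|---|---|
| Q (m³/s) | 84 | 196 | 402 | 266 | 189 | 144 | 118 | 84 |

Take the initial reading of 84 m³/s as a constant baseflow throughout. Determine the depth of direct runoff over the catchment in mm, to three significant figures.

Direct runoff: 0.0, 112.0, 318.0, 182.0, 105.0, 60.0, 34.0, 0.0 m³/s; ΣQ_DR = 811.0 m³/s.
V = ΣQ_DR · Δt = 811.0 × 1800 s = 1.460 × 10^6 m³.
Over A = 41.9 km², depth = V / A = 34.8 mm.

d ≈ 34.8 mm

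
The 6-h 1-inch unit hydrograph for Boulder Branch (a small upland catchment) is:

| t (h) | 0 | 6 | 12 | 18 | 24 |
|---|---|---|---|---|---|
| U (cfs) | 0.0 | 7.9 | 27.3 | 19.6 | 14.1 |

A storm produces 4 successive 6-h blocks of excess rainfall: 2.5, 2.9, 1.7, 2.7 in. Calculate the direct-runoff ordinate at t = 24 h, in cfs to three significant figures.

Q ≈ 160 cfs

By discrete convolution, Q_j = Σ (P_i / 1 in) · U_{j−i}.
At t = 24 h (j=4): Q = (2.5/1)·14.1 + (2.9/1)·19.6 + (1.7/1)·27.3 + (2.7/1)·7.9 = 160 cfs.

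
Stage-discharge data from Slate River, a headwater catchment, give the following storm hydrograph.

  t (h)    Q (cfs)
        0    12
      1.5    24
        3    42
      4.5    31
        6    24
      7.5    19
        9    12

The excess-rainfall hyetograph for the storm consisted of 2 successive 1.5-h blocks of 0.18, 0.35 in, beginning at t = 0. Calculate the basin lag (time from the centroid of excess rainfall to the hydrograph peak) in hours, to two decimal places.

Centroid of excess rainfall: t_c = Σ P_i·t̄_i / ΣP_i = 1.7406 h (block centres at 0.75, 2.25 h).
Hydrograph peak occurs at t = 3 h, so basin lag t_L = 3 − 1.7406 = 1.26 h.

t_L ≈ 1.26 h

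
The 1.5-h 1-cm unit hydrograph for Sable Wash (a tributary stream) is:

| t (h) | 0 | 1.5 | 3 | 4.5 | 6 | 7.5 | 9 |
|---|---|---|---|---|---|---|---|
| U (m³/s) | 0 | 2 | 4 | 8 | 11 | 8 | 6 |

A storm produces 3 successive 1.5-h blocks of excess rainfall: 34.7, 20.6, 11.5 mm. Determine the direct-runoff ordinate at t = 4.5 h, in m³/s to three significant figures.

Q ≈ 38.3 m³/s

By discrete convolution, Q_j = Σ (P_i / 10 mm) · U_{j−i}.
At t = 4.5 h (j=3): Q = (34.7/10)·8 + (20.6/10)·4 + (11.5/10)·2 = 38.3 m³/s.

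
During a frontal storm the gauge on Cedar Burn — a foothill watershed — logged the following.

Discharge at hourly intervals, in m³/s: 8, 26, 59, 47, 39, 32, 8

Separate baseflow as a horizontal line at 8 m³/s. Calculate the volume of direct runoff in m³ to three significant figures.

V ≈ 5.87 × 10^5 m³

Direct-runoff ordinates (Q − Q_b): 0.0, 18.0, 51.0, 39.0, 31.0, 24.0, 0.0 m³/s.
ΣQ_DR = 163.0 m³/s.
With Δt = 1 h = 3600 s, V = ΣQ_DR · Δt = 163.0 × 3600 = 5.87 × 10^5 m³.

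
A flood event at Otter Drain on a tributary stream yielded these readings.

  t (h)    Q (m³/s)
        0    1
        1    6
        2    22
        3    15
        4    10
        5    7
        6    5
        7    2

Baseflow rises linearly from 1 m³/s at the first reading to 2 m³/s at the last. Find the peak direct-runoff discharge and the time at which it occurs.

Subtracting baseflow gives direct-runoff ordinates: 0.00, 4.86, 20.71, 13.57, 8.43, 5.29, 3.14, 0.00 m³/s.
The maximum is 20.71 m³/s, occurring at the reading for t = 2 h.

Q_p = 20.71 m³/s at t = 2 h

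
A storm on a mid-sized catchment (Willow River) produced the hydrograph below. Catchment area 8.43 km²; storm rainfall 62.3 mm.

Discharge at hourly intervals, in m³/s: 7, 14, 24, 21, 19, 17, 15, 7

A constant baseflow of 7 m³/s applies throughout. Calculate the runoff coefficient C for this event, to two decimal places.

C ≈ 0.47

ΣQ_DR = 68.00 m³/s; V = ΣQ_DR·Δt = 2.448 × 10^5 m³.
Runoff depth d = V / A = 29.04 mm.
C = d / P = 29.04 / 62.3 = 0.47.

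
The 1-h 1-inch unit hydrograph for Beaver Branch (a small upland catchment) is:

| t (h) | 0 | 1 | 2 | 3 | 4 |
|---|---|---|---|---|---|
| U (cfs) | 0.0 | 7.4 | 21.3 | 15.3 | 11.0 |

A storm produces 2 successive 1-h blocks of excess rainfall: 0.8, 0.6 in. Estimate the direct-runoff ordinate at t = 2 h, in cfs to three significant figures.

By discrete convolution, Q_j = Σ (P_i / 1 in) · U_{j−i}.
At t = 2 h (j=2): Q = (0.8/1)·21.3 + (0.6/1)·7.4 = 21.5 cfs.

Q ≈ 21.5 cfs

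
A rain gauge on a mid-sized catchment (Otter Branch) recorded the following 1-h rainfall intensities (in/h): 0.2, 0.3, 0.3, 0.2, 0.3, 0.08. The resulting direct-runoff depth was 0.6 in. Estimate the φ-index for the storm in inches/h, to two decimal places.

φ ≈ 0.14 in/h

Only the 5 blocks with intensity above φ contribute runoff: 0.2, 0.3, 0.3, 0.2, 0.3 in/h.
Σ(I−φ)·Δt = d  ⇒  (0.2+0.3+0.3+0.2+0.3 − 5φ)·1 = 0.6
φ = (1.300 − 0.6/1) / 5 = 0.14 in/h.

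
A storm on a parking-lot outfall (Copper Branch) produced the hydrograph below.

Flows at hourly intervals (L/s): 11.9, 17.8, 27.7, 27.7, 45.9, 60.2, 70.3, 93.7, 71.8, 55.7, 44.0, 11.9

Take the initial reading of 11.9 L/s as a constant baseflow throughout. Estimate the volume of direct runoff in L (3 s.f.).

V ≈ 1.42 × 10^6 L

Direct-runoff ordinates (Q − Q_b): 0.0, 5.9, 15.8, 15.8, 34.0, 48.3, 58.4, 81.8, 59.9, 43.8, 32.1, 0.0 L/s.
ΣQ_DR = 395.8 L/s.
With Δt = 1 h = 3600 s, V = ΣQ_DR · Δt = 395.8 × 3600 = 1.42 × 10^6 L.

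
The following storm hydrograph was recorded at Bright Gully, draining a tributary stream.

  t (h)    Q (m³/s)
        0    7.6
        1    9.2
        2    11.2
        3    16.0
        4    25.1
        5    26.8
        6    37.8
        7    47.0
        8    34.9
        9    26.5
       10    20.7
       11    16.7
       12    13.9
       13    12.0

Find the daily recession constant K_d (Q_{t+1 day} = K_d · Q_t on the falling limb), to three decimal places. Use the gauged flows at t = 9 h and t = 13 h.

Between t = 9 h and t = 13 h the flow falls from 26.5 to 12.0 m³/s over 4×1 h = 4 h.
Per-interval ratio K = (12.0/26.5)^(1/4) = 0.8203; K_d = K^(24/1) = 0.009.

K_d ≈ 0.009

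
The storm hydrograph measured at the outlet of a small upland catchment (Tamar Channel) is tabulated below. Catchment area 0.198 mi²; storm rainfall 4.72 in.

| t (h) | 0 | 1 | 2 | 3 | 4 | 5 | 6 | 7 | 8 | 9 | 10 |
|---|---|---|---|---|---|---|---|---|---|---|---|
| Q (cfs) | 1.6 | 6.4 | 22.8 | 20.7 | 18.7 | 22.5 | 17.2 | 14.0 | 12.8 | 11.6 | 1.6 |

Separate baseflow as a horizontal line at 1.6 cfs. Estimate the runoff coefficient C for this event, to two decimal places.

ΣQ_DR = 132.3 cfs; V = ΣQ_DR·Δt = 4.763 × 10^5 ft³.
Runoff depth d = V / A = 1.035 in.
C = d / P = 1.035 / 4.72 = 0.22.

C ≈ 0.22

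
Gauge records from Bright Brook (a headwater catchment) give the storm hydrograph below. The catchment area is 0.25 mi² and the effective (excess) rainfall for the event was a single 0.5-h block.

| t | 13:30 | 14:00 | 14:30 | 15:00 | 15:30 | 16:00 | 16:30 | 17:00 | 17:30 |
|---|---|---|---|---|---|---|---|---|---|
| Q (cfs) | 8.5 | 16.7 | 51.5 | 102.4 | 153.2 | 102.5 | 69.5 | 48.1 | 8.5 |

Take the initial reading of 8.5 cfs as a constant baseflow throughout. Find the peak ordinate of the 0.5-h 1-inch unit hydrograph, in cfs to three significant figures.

Direct runoff: 0.0, 8.2, 43.0, 93.9, 144.7, 94.0, 61.0, 39.6, 0.0 cfs; ΣQ_DR = 484.4 cfs, peak = 144.7 cfs.
Runoff depth d = ΣQ_DR·Δt / A = 484.4 × 1800 / (0.25 mi²) = 1.501 in.
The 1-inch UH is the DRH scaled by (1 in)/d, so U_p = 144.7 × 1/1.501 = 96.4 cfs.

U_p ≈ 96.4 cfs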